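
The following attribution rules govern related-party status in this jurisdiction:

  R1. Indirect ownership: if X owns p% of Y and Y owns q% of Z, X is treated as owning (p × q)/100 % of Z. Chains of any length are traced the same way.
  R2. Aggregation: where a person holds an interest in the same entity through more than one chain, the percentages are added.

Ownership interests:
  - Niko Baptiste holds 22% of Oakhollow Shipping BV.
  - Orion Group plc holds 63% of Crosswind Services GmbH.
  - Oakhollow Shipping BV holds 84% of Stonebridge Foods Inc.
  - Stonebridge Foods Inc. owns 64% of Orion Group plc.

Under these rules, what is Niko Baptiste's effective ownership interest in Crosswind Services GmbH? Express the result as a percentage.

7.451136%

Chain via Oakhollow Shipping BV → Stonebridge Foods Inc. → Orion Group plc (R1): 22% × 84% × 64% × 63% = 7.451136% of Crosswind Services GmbH.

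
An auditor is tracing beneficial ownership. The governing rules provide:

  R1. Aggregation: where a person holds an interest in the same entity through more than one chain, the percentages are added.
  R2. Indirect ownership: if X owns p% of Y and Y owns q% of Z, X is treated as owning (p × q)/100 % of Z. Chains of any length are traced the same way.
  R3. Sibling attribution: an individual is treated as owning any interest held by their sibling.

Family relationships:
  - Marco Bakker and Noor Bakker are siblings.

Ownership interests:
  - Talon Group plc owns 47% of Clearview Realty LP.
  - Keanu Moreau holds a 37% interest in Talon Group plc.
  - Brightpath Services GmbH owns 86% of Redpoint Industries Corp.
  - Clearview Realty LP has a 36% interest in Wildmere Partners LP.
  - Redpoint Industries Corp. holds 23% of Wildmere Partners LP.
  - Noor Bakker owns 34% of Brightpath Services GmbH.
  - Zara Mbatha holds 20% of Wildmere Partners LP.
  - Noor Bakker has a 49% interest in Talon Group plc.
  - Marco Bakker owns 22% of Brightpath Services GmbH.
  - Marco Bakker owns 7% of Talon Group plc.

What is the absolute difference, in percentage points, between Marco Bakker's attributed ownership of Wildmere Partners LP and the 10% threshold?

10.552

By sibling attribution (R3), Marco Bakker is treated as also owning Noor Bakker's interest in Brightpath Services GmbH, giving 22% + 34% = 56%.
By sibling attribution (R3), Marco Bakker is treated as also owning Noor Bakker's interest in Talon Group plc, giving 7% + 49% = 56%.
Chain via Brightpath Services GmbH → Redpoint Industries Corp. (R2): 56% × 86% × 23% = 11.0768% of Wildmere Partners LP.
Chain via Talon Group plc → Clearview Realty LP (R2): 56% × 47% × 36% = 9.4752% of Wildmere Partners LP.
Aggregating (R1): 11.0768% + 9.4752% = 20.552%.
20.552% exceeds the 10% threshold by 10.552 percentage points.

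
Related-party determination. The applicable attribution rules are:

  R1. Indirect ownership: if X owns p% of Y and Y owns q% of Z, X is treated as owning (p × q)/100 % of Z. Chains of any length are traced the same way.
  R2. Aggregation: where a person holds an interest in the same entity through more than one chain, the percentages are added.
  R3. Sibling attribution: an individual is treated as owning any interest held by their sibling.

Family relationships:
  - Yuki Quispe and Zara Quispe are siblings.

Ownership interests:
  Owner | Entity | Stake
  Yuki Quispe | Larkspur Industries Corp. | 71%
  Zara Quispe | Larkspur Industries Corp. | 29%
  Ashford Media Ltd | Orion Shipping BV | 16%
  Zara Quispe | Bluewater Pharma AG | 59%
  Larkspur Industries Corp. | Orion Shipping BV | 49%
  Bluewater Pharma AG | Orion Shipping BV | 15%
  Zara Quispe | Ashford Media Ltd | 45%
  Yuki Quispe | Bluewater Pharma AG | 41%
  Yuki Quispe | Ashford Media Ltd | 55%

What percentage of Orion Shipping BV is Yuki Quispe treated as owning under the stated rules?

80%

By sibling attribution (R3), Yuki Quispe is treated as also owning Zara Quispe's interest in Larkspur Industries Corp, giving 71% + 29% = 100%.
By sibling attribution (R3), Yuki Quispe is treated as also owning Zara Quispe's interest in Bluewater Pharma AG, giving 41% + 59% = 100%.
By sibling attribution (R3), Yuki Quispe is treated as also owning Zara Quispe's interest in Ashford Media Ltd, giving 55% + 45% = 100%.
Chain via Larkspur Industries Corp. (R1): 100% × 49% = 49% of Orion Shipping BV.
Chain via Bluewater Pharma AG (R1): 100% × 15% = 15% of Orion Shipping BV.
Chain via Ashford Media Ltd (R1): 100% × 16% = 16% of Orion Shipping BV.
Aggregating (R2): 49% + 15% + 16% = 80%.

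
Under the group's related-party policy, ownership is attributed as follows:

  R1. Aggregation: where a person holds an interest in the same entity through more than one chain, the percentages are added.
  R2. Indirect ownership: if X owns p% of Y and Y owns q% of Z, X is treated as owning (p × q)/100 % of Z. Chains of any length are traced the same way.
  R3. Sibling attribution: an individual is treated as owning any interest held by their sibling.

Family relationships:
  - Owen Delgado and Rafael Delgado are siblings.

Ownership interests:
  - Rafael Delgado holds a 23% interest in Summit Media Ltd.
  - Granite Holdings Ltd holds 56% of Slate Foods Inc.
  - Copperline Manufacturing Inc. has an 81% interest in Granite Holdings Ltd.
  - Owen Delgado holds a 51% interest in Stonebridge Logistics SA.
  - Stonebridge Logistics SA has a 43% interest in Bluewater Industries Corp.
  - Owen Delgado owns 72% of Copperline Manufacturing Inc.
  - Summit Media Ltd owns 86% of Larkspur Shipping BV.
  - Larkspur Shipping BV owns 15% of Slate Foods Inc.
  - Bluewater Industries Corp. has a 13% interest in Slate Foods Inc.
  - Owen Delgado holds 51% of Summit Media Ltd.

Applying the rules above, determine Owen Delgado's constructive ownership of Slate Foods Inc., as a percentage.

45.0561%

By sibling attribution (R3), Owen Delgado is treated as also owning Rafael Delgado's interest in Summit Media Ltd, giving 51% + 23% = 74%.
Chain via Summit Media Ltd → Larkspur Shipping BV (R2): 74% × 86% × 15% = 9.546% of Slate Foods Inc.
Chain via Copperline Manufacturing Inc. → Granite Holdings Ltd (R2): 72% × 81% × 56% = 32.6592% of Slate Foods Inc.
Chain via Stonebridge Logistics SA → Bluewater Industries Corp. (R2): 51% × 43% × 13% = 2.8509% of Slate Foods Inc.
Aggregating (R1): 9.546% + 32.6592% + 2.8509% = 45.0561%.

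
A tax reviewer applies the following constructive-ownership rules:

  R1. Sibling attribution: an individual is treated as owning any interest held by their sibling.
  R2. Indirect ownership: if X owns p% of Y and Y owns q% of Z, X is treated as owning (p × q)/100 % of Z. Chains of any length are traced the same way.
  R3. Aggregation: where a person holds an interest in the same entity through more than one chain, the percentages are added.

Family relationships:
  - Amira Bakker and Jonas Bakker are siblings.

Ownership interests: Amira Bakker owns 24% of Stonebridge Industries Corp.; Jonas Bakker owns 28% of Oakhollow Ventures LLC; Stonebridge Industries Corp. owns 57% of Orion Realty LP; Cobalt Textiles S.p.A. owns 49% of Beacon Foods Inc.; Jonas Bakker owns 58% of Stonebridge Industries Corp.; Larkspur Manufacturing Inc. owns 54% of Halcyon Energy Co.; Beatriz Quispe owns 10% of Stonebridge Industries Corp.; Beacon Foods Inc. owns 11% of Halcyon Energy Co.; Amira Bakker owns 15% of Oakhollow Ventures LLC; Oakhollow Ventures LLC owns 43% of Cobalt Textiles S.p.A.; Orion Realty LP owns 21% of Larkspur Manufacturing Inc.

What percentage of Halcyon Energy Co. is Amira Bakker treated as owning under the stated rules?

By sibling attribution (R1), Amira Bakker is treated as also owning Jonas Bakker's interest in Oakhollow Ventures LLC, giving 15% + 28% = 43%.
By sibling attribution (R1), Amira Bakker is treated as also owning Jonas Bakker's interest in Stonebridge Industries Corp, giving 24% + 58% = 82%.
Chain via Oakhollow Ventures LLC → Cobalt Textiles S.p.A. → Beacon Foods Inc. (R2): 43% × 43% × 49% × 11% = 0.996611% of Halcyon Energy Co.
Chain via Stonebridge Industries Corp. → Orion Realty LP → Larkspur Manufacturing Inc. (R2): 82% × 57% × 21% × 54% = 5.300316% of Halcyon Energy Co.
Aggregating (R3): 0.996611% + 5.300316% = 6.296927%.

6.296927%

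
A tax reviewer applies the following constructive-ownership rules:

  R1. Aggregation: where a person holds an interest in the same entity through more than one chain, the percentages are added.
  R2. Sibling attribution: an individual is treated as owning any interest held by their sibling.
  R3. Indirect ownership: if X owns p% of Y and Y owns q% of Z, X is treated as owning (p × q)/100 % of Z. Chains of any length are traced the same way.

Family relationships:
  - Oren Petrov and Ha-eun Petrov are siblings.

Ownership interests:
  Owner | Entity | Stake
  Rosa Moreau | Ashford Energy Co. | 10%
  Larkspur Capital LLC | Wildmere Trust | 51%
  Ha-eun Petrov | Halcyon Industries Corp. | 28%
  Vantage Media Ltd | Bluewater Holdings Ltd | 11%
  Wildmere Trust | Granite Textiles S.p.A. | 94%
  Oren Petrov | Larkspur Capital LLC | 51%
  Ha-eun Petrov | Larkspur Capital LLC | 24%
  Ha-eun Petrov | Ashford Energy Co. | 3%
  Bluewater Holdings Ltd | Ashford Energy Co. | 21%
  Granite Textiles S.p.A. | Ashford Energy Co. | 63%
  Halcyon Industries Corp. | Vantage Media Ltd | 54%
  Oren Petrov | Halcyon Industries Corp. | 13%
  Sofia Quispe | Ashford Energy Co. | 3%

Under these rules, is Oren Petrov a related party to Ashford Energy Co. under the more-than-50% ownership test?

By sibling attribution (R2), Oren Petrov is treated as also owning Ha-eun Petrov's interest in Larkspur Capital LLC, giving 51% + 24% = 75%.
By sibling attribution (R2), Oren Petrov is treated as also owning Ha-eun Petrov's interest in Halcyon Industries Corp, giving 13% + 28% = 41%.
By sibling attribution (R2), Oren Petrov is treated as owning Ha-eun Petrov's 3% interest in Ashford Energy Co.
Chain via Larkspur Capital LLC → Wildmere Trust → Granite Textiles S.p.A. (R3): 75% × 51% × 94% × 63% = 22.65165% of Ashford Energy Co.
Chain via Halcyon Industries Corp. → Vantage Media Ltd → Bluewater Holdings Ltd (R3): 41% × 54% × 11% × 21% = 0.511434% of Ashford Energy Co.
Direct interest in Ashford Energy Co: 3%.
Aggregating (R1): 22.65165% + 0.511434% + 3% = 26.163084%.
26.163084% does not exceed the 50% threshold, so Oren is not a related party to Ashford Energy Co.

No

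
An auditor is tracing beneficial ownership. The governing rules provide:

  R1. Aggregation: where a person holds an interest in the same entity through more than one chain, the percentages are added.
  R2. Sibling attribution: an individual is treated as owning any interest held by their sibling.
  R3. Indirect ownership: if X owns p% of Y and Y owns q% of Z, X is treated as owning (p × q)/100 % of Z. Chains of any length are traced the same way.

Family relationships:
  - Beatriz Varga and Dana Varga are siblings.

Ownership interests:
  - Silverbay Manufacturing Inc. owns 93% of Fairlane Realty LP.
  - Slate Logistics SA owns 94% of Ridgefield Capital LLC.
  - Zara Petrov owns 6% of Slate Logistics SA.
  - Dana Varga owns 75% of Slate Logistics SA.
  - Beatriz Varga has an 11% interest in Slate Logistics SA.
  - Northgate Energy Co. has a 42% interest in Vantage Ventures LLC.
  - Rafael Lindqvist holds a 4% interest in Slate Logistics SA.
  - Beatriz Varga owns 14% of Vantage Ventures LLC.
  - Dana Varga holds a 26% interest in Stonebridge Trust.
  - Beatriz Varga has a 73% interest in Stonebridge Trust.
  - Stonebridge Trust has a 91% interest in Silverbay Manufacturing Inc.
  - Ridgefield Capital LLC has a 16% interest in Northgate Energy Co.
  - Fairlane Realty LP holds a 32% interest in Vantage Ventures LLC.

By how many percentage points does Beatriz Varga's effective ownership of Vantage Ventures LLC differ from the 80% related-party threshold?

33.756768

By sibling attribution (R2), Beatriz Varga is treated as also owning Dana Varga's interest in Slate Logistics SA, giving 11% + 75% = 86%.
By sibling attribution (R2), Beatriz Varga is treated as also owning Dana Varga's interest in Stonebridge Trust, giving 73% + 26% = 99%.
Chain via Slate Logistics SA → Ridgefield Capital LLC → Northgate Energy Co. (R3): 86% × 94% × 16% × 42% = 5.432448% of Vantage Ventures LLC.
Chain via Stonebridge Trust → Silverbay Manufacturing Inc. → Fairlane Realty LP (R3): 99% × 91% × 93% × 32% = 26.810784% of Vantage Ventures LLC.
Direct interest in Vantage Ventures LLC: 14%.
Aggregating (R1): 5.432448% + 26.810784% + 14% = 46.243232%.
46.243232% falls short of the 80% threshold by 33.756768 percentage points.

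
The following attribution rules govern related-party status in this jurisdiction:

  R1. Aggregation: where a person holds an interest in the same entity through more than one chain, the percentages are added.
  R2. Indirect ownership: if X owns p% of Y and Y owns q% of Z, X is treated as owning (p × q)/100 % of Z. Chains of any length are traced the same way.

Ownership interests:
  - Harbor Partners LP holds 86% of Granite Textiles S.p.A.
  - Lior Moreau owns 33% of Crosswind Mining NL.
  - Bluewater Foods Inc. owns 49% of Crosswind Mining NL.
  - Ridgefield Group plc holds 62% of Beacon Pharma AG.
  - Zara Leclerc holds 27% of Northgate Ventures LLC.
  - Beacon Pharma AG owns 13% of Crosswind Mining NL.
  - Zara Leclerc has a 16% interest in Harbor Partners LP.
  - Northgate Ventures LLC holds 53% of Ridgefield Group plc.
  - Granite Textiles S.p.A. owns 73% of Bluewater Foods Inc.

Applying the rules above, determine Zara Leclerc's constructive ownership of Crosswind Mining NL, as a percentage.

Chain via Harbor Partners LP → Granite Textiles S.p.A. → Bluewater Foods Inc. (R2): 16% × 86% × 73% × 49% = 4.921952% of Crosswind Mining NL.
Chain via Northgate Ventures LLC → Ridgefield Group plc → Beacon Pharma AG (R2): 27% × 53% × 62% × 13% = 1.153386% of Crosswind Mining NL.
Aggregating (R1): 4.921952% + 1.153386% = 6.075338%.

6.075338%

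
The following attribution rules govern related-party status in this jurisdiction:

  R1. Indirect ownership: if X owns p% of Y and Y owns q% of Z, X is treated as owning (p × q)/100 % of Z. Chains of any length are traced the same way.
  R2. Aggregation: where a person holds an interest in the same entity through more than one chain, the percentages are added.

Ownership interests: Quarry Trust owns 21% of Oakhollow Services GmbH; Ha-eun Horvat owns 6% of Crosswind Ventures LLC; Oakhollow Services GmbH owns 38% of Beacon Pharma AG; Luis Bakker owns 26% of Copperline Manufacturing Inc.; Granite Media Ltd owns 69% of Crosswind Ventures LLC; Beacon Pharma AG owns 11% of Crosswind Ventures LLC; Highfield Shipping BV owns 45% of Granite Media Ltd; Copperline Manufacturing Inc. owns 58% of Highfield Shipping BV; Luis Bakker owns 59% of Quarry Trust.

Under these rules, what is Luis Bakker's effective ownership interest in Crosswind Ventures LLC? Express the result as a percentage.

Chain via Copperline Manufacturing Inc. → Highfield Shipping BV → Granite Media Ltd (R1): 26% × 58% × 45% × 69% = 4.68234% of Crosswind Ventures LLC.
Chain via Quarry Trust → Oakhollow Services GmbH → Beacon Pharma AG (R1): 59% × 21% × 38% × 11% = 0.517902% of Crosswind Ventures LLC.
Aggregating (R2): 4.68234% + 0.517902% = 5.200242%.

5.200242%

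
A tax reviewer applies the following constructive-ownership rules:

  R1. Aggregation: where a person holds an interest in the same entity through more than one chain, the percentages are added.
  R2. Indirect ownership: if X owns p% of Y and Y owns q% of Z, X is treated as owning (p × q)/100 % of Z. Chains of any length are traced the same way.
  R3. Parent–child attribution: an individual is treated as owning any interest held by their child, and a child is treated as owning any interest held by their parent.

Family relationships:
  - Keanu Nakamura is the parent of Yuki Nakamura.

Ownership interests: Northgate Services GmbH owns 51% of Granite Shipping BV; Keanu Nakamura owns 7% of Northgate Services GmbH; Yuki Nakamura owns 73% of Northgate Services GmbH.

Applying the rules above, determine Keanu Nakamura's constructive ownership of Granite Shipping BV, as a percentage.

40.8%

By parent–child attribution (R3), Keanu Nakamura is treated as also owning Yuki Nakamura's interest in Northgate Services GmbH, giving 7% + 73% = 80%.
Chain via Northgate Services GmbH (R2): 80% × 51% = 40.8% of Granite Shipping BV.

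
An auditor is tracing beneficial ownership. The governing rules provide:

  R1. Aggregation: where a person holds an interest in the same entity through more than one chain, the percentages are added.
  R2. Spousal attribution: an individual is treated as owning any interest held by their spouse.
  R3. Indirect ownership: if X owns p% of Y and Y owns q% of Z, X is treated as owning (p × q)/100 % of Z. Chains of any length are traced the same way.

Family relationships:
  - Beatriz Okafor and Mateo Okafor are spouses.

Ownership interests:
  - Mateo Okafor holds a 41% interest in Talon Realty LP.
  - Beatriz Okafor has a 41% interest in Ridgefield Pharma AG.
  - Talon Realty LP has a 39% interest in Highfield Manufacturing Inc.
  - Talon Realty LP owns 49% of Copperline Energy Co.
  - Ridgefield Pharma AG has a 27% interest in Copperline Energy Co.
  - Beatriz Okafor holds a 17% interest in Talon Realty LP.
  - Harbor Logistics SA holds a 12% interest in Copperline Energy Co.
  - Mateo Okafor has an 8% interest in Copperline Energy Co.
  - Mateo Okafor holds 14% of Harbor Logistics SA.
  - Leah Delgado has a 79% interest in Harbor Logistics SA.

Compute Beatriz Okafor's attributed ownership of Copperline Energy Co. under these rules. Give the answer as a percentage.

49.17%

By spousal attribution (R2), Beatriz Okafor is treated as also owning Mateo Okafor's interest in Talon Realty LP, giving 17% + 41% = 58%.
By spousal attribution (R2), Beatriz Okafor is treated as owning Mateo Okafor's 14% interest in Harbor Logistics SA.
By spousal attribution (R2), Beatriz Okafor is treated as owning Mateo Okafor's 8% interest in Copperline Energy Co.
Chain via Ridgefield Pharma AG (R3): 41% × 27% = 11.07% of Copperline Energy Co.
Chain via Talon Realty LP (R3): 58% × 49% = 28.42% of Copperline Energy Co.
Chain via Harbor Logistics SA (R3): 14% × 12% = 1.68% of Copperline Energy Co.
Direct interest in Copperline Energy Co: 8%.
Aggregating (R1): 11.07% + 28.42% + 1.68% + 8% = 49.17%.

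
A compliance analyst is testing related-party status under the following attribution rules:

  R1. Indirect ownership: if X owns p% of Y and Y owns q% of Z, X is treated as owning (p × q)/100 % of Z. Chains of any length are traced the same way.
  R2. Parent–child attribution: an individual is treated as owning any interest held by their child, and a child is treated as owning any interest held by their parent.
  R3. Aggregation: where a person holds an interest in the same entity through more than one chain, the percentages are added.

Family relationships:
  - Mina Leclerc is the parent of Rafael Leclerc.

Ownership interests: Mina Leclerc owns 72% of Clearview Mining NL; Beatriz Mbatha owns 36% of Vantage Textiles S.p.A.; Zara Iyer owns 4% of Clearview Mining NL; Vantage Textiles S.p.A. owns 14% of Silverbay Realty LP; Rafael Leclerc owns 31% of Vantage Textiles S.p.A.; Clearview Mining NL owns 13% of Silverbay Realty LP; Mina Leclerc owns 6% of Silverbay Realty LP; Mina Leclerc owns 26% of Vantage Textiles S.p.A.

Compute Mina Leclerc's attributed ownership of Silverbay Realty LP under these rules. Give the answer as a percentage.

23.34%

By parent–child attribution (R2), Mina Leclerc is treated as also owning Rafael Leclerc's interest in Vantage Textiles S.p.A, giving 26% + 31% = 57%.
Chain via Vantage Textiles S.p.A. (R1): 57% × 14% = 7.98% of Silverbay Realty LP.
Chain via Clearview Mining NL (R1): 72% × 13% = 9.36% of Silverbay Realty LP.
Direct interest in Silverbay Realty LP: 6%.
Aggregating (R3): 7.98% + 9.36% + 6% = 23.34%.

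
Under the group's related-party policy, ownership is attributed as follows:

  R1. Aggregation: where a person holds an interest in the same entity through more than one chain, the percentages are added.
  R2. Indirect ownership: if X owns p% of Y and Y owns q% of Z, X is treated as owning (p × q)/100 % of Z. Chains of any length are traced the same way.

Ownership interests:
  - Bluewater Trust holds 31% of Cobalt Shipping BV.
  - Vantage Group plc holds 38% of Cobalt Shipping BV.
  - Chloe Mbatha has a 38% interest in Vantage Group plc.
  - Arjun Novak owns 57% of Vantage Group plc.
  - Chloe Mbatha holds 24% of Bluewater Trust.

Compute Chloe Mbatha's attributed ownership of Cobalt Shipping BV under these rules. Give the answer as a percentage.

21.88%

Chain via Bluewater Trust (R2): 24% × 31% = 7.44% of Cobalt Shipping BV.
Chain via Vantage Group plc (R2): 38% × 38% = 14.44% of Cobalt Shipping BV.
Aggregating (R1): 7.44% + 14.44% = 21.88%.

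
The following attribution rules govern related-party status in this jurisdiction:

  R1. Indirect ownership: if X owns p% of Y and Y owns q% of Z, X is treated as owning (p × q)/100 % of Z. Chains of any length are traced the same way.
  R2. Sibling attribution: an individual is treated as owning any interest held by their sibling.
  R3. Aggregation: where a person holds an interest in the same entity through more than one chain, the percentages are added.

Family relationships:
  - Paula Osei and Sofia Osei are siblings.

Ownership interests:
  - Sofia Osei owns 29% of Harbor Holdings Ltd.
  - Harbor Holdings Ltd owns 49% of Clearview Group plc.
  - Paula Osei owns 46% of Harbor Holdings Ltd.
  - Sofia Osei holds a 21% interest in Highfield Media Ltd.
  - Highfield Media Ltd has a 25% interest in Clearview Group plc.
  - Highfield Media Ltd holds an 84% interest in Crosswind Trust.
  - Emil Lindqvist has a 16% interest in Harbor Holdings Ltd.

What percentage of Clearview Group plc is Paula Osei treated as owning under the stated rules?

42%

By sibling attribution (R2), Paula Osei is treated as also owning Sofia Osei's interest in Harbor Holdings Ltd, giving 46% + 29% = 75%.
By sibling attribution (R2), Paula Osei is treated as owning Sofia Osei's 21% interest in Highfield Media Ltd.
Chain via Harbor Holdings Ltd (R1): 75% × 49% = 36.75% of Clearview Group plc.
Chain via Highfield Media Ltd (R1): 21% × 25% = 5.25% of Clearview Group plc.
Aggregating (R3): 36.75% + 5.25% = 42%.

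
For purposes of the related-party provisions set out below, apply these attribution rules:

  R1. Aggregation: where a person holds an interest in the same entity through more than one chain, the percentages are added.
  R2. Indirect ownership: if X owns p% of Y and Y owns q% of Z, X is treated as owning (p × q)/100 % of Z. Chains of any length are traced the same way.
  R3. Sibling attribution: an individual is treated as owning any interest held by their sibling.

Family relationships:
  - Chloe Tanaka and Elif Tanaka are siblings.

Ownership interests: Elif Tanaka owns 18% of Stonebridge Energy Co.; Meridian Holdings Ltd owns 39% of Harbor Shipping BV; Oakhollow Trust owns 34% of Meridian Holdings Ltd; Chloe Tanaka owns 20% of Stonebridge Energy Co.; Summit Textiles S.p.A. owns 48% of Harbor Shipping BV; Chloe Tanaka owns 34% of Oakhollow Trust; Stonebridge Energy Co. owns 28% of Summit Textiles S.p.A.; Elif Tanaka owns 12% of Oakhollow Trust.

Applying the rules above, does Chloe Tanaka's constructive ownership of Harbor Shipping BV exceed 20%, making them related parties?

By sibling attribution (R3), Chloe Tanaka is treated as also owning Elif Tanaka's interest in Stonebridge Energy Co, giving 20% + 18% = 38%.
By sibling attribution (R3), Chloe Tanaka is treated as also owning Elif Tanaka's interest in Oakhollow Trust, giving 34% + 12% = 46%.
Chain via Stonebridge Energy Co. → Summit Textiles S.p.A. (R2): 38% × 28% × 48% = 5.1072% of Harbor Shipping BV.
Chain via Oakhollow Trust → Meridian Holdings Ltd (R2): 46% × 34% × 39% = 6.0996% of Harbor Shipping BV.
Aggregating (R1): 5.1072% + 6.0996% = 11.2068%.
11.2068% does not exceed the 20% threshold, so Chloe is not a related party to Harbor Shipping BV.

No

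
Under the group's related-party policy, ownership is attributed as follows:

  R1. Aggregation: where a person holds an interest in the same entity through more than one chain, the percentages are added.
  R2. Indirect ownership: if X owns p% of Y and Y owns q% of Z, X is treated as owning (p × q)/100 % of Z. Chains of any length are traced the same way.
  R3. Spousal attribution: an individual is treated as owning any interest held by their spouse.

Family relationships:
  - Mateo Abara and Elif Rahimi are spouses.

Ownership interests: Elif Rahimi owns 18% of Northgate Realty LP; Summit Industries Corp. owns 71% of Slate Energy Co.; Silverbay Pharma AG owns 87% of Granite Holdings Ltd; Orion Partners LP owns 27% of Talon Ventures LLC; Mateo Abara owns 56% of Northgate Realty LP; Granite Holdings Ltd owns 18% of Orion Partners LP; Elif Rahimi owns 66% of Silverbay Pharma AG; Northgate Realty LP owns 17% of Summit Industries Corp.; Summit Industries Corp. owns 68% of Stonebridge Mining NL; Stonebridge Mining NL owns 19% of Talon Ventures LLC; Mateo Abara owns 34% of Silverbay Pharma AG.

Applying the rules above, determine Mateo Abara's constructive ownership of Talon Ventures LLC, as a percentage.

By spousal attribution (R3), Mateo Abara is treated as also owning Elif Rahimi's interest in Silverbay Pharma AG, giving 34% + 66% = 100%.
By spousal attribution (R3), Mateo Abara is treated as also owning Elif Rahimi's interest in Northgate Realty LP, giving 56% + 18% = 74%.
Chain via Silverbay Pharma AG → Granite Holdings Ltd → Orion Partners LP (R2): 100% × 87% × 18% × 27% = 4.2282% of Talon Ventures LLC.
Chain via Northgate Realty LP → Summit Industries Corp. → Stonebridge Mining NL (R2): 74% × 17% × 68% × 19% = 1.625336% of Talon Ventures LLC.
Aggregating (R1): 4.2282% + 1.625336% = 5.853536%.

5.853536%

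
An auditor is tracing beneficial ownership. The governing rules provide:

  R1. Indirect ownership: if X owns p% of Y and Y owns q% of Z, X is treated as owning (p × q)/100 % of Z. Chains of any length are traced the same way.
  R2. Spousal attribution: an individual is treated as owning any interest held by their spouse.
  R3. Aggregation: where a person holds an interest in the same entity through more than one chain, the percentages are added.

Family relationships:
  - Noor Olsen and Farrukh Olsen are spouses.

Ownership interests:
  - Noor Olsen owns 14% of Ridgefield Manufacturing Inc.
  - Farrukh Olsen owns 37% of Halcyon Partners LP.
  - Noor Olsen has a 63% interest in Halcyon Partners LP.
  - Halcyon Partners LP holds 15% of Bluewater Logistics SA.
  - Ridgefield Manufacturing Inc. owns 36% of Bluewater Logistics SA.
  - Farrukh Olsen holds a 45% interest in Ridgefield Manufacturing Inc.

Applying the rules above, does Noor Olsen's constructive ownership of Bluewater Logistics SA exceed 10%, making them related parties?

By spousal attribution (R2), Noor Olsen is treated as also owning Farrukh Olsen's interest in Ridgefield Manufacturing Inc, giving 14% + 45% = 59%.
By spousal attribution (R2), Noor Olsen is treated as also owning Farrukh Olsen's interest in Halcyon Partners LP, giving 63% + 37% = 100%.
Chain via Ridgefield Manufacturing Inc. (R1): 59% × 36% = 21.24% of Bluewater Logistics SA.
Chain via Halcyon Partners LP (R1): 100% × 15% = 15% of Bluewater Logistics SA.
Aggregating (R3): 21.24% + 15% = 36.24%.
36.24% exceeds the 10% threshold, so Noor is a related party to Bluewater Logistics SA.

Yes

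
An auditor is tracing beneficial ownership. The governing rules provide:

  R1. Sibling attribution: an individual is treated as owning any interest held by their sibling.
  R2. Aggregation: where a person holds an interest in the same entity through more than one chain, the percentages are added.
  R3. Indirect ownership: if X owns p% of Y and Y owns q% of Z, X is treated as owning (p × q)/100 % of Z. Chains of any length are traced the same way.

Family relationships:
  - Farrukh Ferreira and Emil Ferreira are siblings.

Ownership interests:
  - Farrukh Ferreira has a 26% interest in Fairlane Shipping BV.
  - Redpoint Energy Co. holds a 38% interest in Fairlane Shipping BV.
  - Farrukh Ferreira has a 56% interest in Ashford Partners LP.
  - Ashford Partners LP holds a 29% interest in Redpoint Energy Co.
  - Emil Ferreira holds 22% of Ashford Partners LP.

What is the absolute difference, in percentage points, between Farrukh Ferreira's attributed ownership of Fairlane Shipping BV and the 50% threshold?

By sibling attribution (R1), Farrukh Ferreira is treated as also owning Emil Ferreira's interest in Ashford Partners LP, giving 56% + 22% = 78%.
Chain via Ashford Partners LP → Redpoint Energy Co. (R3): 78% × 29% × 38% = 8.5956% of Fairlane Shipping BV.
Direct interest in Fairlane Shipping BV: 26%.
Aggregating (R2): 8.5956% + 26% = 34.5956%.
34.5956% falls short of the 50% threshold by 15.4044 percentage points.

15.4044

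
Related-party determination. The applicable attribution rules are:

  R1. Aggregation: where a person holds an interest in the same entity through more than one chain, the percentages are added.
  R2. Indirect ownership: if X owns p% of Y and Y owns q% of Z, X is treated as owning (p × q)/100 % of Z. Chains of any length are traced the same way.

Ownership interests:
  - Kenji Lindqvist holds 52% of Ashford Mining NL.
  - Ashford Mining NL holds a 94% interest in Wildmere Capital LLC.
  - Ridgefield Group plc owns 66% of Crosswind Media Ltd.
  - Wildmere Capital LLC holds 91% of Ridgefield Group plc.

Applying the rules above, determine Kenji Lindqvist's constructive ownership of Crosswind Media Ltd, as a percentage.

29.357328%

Chain via Ashford Mining NL → Wildmere Capital LLC → Ridgefield Group plc (R2): 52% × 94% × 91% × 66% = 29.357328% of Crosswind Media Ltd.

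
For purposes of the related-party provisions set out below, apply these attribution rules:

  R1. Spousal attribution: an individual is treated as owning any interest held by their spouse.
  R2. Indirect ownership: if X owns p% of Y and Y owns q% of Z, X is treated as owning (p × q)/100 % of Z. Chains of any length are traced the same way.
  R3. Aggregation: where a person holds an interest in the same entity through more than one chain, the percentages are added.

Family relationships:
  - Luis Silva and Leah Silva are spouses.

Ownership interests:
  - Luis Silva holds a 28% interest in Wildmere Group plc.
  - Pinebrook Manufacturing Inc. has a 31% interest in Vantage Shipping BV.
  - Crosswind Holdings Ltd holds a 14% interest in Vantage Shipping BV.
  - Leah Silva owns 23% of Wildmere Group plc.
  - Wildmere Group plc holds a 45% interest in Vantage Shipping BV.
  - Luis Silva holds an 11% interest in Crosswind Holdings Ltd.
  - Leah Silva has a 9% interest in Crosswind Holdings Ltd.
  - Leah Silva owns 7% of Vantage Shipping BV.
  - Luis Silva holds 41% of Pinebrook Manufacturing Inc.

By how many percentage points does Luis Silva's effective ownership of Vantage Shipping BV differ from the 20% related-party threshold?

By spousal attribution (R1), Luis Silva is treated as also owning Leah Silva's interest in Wildmere Group plc, giving 28% + 23% = 51%.
By spousal attribution (R1), Luis Silva is treated as also owning Leah Silva's interest in Crosswind Holdings Ltd, giving 11% + 9% = 20%.
By spousal attribution (R1), Luis Silva is treated as owning Leah Silva's 7% interest in Vantage Shipping BV.
Chain via Wildmere Group plc (R2): 51% × 45% = 22.95% of Vantage Shipping BV.
Chain via Pinebrook Manufacturing Inc. (R2): 41% × 31% = 12.71% of Vantage Shipping BV.
Chain via Crosswind Holdings Ltd (R2): 20% × 14% = 2.8% of Vantage Shipping BV.
Direct interest in Vantage Shipping BV: 7%.
Aggregating (R3): 22.95% + 12.71% + 2.8% + 7% = 45.46%.
45.46% exceeds the 20% threshold by 25.46 percentage points.

25.46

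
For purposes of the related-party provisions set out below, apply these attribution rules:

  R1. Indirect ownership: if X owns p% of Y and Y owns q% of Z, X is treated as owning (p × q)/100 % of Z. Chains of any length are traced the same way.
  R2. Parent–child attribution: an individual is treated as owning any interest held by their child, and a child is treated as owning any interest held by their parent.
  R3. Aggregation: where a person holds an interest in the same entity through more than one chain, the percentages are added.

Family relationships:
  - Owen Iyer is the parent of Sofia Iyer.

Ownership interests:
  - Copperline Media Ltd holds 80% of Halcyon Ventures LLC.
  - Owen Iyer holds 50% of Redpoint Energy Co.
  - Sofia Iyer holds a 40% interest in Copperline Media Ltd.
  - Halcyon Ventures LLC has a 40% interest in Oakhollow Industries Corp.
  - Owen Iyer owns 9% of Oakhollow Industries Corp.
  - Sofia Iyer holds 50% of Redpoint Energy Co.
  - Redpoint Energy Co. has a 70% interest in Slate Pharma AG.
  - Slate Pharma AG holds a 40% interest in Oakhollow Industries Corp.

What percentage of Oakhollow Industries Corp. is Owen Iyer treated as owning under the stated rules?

49.8%

By parent–child attribution (R2), Owen Iyer is treated as also owning Sofia Iyer's interest in Redpoint Energy Co, giving 50% + 50% = 100%.
By parent–child attribution (R2), Owen Iyer is treated as owning Sofia Iyer's 40% interest in Copperline Media Ltd.
Chain via Redpoint Energy Co. → Slate Pharma AG (R1): 100% × 70% × 40% = 28% of Oakhollow Industries Corp.
Direct interest in Oakhollow Industries Corp: 9%.
Chain via Copperline Media Ltd → Halcyon Ventures LLC (R1): 40% × 80% × 40% = 12.8% of Oakhollow Industries Corp.
Aggregating (R3): 28% + 9% + 12.8% = 49.8%.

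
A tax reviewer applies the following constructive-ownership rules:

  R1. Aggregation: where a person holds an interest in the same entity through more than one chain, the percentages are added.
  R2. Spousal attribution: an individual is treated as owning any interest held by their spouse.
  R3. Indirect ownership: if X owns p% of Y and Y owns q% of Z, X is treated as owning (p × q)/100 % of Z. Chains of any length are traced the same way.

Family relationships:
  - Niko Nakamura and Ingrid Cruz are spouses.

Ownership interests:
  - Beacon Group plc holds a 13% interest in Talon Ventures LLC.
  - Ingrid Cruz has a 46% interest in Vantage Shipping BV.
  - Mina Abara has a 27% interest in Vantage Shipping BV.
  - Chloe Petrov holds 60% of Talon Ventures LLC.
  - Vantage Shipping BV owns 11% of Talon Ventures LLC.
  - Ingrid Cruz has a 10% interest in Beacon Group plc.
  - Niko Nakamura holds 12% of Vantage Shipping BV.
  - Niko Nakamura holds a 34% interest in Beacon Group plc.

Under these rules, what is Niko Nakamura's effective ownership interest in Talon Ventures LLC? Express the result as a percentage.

By spousal attribution (R2), Niko Nakamura is treated as also owning Ingrid Cruz's interest in Beacon Group plc, giving 34% + 10% = 44%.
By spousal attribution (R2), Niko Nakamura is treated as also owning Ingrid Cruz's interest in Vantage Shipping BV, giving 12% + 46% = 58%.
Chain via Beacon Group plc (R3): 44% × 13% = 5.72% of Talon Ventures LLC.
Chain via Vantage Shipping BV (R3): 58% × 11% = 6.38% of Talon Ventures LLC.
Aggregating (R1): 5.72% + 6.38% = 12.1%.

12.1%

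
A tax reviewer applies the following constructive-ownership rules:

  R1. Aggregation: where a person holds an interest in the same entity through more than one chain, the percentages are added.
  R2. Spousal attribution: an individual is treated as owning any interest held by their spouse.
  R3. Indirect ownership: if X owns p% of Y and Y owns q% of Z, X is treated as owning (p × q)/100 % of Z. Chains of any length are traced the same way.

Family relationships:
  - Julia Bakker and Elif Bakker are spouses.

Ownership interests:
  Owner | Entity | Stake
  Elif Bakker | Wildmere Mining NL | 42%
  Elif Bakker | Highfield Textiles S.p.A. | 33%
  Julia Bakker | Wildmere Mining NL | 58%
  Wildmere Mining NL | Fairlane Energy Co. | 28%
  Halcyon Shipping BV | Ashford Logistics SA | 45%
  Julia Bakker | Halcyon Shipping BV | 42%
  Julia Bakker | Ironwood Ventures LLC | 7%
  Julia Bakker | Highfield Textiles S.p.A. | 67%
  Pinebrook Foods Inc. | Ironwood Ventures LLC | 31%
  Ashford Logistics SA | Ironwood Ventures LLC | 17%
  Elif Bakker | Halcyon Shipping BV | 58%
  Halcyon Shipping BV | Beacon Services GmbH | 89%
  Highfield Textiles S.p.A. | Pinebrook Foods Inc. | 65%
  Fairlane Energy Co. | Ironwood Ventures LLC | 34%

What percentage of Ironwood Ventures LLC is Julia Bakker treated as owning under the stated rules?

By spousal attribution (R2), Julia Bakker is treated as also owning Elif Bakker's interest in Halcyon Shipping BV, giving 42% + 58% = 100%.
By spousal attribution (R2), Julia Bakker is treated as also owning Elif Bakker's interest in Highfield Textiles S.p.A, giving 67% + 33% = 100%.
By spousal attribution (R2), Julia Bakker is treated as also owning Elif Bakker's interest in Wildmere Mining NL, giving 58% + 42% = 100%.
Chain via Halcyon Shipping BV → Ashford Logistics SA (R3): 100% × 45% × 17% = 7.65% of Ironwood Ventures LLC.
Chain via Highfield Textiles S.p.A. → Pinebrook Foods Inc. (R3): 100% × 65% × 31% = 20.15% of Ironwood Ventures LLC.
Chain via Wildmere Mining NL → Fairlane Energy Co. (R3): 100% × 28% × 34% = 9.52% of Ironwood Ventures LLC.
Direct interest in Ironwood Ventures LLC: 7%.
Aggregating (R1): 7.65% + 20.15% + 9.52% + 7% = 44.32%.

44.32%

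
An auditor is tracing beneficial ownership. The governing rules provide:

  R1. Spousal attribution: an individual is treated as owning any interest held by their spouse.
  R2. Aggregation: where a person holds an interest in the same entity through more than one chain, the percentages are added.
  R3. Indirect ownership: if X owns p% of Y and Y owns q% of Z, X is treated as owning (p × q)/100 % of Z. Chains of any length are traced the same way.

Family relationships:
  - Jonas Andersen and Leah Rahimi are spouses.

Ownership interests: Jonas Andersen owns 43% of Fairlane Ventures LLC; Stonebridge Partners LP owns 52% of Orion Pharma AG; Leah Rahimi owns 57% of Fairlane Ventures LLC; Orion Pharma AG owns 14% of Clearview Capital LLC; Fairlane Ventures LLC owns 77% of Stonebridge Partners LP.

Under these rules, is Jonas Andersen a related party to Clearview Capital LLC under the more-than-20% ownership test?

By spousal attribution (R1), Jonas Andersen is treated as also owning Leah Rahimi's interest in Fairlane Ventures LLC, giving 43% + 57% = 100%.
Chain via Fairlane Ventures LLC → Stonebridge Partners LP → Orion Pharma AG (R3): 100% × 77% × 52% × 14% = 5.6056% of Clearview Capital LLC.
5.6056% does not exceed the 20% threshold, so Jonas is not a related party to Clearview Capital LLC.

No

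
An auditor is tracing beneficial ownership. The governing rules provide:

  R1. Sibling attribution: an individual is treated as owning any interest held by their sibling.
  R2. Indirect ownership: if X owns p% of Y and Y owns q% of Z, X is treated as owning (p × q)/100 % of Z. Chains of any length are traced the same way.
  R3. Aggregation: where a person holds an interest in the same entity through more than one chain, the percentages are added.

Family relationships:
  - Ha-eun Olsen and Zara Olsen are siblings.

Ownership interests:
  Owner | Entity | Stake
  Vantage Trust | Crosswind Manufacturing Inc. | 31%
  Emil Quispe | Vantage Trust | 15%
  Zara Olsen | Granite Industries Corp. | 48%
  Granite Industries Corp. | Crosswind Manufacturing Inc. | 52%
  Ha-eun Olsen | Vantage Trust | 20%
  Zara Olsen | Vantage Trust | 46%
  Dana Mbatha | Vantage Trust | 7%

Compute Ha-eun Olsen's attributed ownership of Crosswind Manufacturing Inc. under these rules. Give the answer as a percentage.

By sibling attribution (R1), Ha-eun Olsen is treated as also owning Zara Olsen's interest in Vantage Trust, giving 20% + 46% = 66%.
By sibling attribution (R1), Ha-eun Olsen is treated as owning Zara Olsen's 48% interest in Granite Industries Corp.
Chain via Vantage Trust (R2): 66% × 31% = 20.46% of Crosswind Manufacturing Inc.
Chain via Granite Industries Corp. (R2): 48% × 52% = 24.96% of Crosswind Manufacturing Inc.
Aggregating (R3): 20.46% + 24.96% = 45.42%.

45.42%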